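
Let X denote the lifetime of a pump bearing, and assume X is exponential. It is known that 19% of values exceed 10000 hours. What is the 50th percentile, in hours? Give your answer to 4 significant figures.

e^(−λ·10000) = 0.19 ⇒ λ = −ln(0.19)/10000 = 0.000166073.
50th percentile: 1 − e^(−λt) = 0.5, t = −ln(0.5)/λ = 4173.75 hours.

4174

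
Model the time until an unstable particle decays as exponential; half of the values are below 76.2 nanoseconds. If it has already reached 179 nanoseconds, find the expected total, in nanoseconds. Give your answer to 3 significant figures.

289

For an exponential, median = ln(2)/λ, so λ = ln 2 / 76.2 = 0.00909642 per nanosecond.
By memorylessness, E[X | X > 179] = 179 + 1/λ = 179 + 109.933 = 288.933 nanoseconds.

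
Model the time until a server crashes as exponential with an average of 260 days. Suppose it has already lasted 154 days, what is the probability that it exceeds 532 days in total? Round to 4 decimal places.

0.2337

The rate is λ = 1/260 = 0.00384615 per day.
By the memoryless property, P(X > 154+378 | X > 154) = P(X > 378).
P(X > 378) = e^(−1.4538) ≈ 0.2337.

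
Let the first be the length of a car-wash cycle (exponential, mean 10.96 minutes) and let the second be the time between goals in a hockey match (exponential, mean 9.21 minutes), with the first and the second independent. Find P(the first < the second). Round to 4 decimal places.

0.4566

λ_1 = 1/10.96 = 0.0912409, λ_2 = 1/9.21 = 0.108578.
For independent exponentials, P(the first < the second) = λ_1/(λ_1+λ_2) = 0.0912409/0.199819 ≈ 0.4566.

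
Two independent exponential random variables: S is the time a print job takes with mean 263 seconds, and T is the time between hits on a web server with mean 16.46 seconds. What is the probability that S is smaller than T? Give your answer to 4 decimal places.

λ_1 = 1/263 = 0.00380228, λ_2 = 1/16.46 = 0.0607533.
For independent exponentials, P(S < T) = λ_1/(λ_1+λ_2) = 0.00380228/0.0645556 ≈ 0.0589.

0.0589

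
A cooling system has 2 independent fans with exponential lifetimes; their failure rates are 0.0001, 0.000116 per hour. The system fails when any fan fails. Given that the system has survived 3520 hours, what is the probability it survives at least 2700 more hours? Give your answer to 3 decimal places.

Time to first failure ~ Exp(Σλ) with Σλ = 0.000216.
By memorylessness, P(T > 3520+2700 | T > 3520) = P(T > 2700) = e^(−0.000216·2700) ≈ 0.558.

0.558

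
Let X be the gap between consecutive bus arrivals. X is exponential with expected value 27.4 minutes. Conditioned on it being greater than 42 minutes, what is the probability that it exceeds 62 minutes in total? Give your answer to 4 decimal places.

The rate is λ = 1/27.4 = 0.0364964 per minute.
P(X > s+t | X > s) = e^(−λ(s+t))/e^(−λs) = e^(−λt), independent of s = 42.
P(X > 20) = e^(−0.72993) ≈ 0.4819.

0.4819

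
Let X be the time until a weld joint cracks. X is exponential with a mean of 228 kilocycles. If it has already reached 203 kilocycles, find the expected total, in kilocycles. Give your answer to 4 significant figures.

431.0

The rate is λ = 1/228 = 0.00438596 per kilocycle.
By memorylessness, E[X | X > 203] = 203 + 1/λ = 203 + 228 = 431 kilocycles.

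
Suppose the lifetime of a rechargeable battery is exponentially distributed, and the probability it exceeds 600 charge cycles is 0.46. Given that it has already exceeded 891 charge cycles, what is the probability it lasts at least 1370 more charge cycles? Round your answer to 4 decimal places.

0.1698

From e^(−λ·600) = 0.46, λ = −ln(0.46)/600 = 0.00129421.
Memoryless: P(X > 891+1370 | X > 891) = P(X > 1370) = e^(−0.00129421·1370) ≈ 0.1698.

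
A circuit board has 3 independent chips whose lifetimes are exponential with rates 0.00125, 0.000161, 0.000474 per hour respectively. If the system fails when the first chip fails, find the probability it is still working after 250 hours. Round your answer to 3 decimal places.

The time to first failure is exponential with rate Σλ = 0.00125 + 0.000161 + 0.000474 = 0.001885.
P(min > 250) = e^(−0.001885·250) = e^(−0.47125) ≈ 0.624.

0.624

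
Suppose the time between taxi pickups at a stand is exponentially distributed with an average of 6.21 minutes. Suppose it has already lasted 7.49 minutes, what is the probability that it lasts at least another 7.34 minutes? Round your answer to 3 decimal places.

The rate is λ = 1/6.21 = 0.161031 per minute.
P(X > s+t | X > s) = e^(−λ(s+t))/e^(−λs) = e^(−λt), independent of s = 7.49.
P(X > 7.34) = e^(−1.182) ≈ 0.307.

0.307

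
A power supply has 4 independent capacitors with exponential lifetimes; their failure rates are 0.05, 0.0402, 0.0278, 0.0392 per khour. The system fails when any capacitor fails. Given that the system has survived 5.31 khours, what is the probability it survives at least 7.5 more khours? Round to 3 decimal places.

0.308

Time to first failure ~ Exp(Σλ) with Σλ = 0.1572.
By memorylessness, P(T > 5.31+7.5 | T > 5.31) = P(T > 7.5) = e^(−0.1572·7.5) ≈ 0.308.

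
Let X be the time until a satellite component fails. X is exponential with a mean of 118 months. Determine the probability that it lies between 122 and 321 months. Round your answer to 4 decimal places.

The rate is λ = 1/118 = 0.00847458 per month.
P(122 < X < 321) = e^(−λ·122) − e^(−λ·321) = 0.35562 − 0.06585 ≈ 0.2898.

0.2898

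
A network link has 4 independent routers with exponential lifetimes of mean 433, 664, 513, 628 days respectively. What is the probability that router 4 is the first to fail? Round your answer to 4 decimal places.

Rates: λ_i = 1/mean_i → 0.00230947, 0.00150602, 0.00194932, 0.00159236; Σλ = 0.00735717.
P(router 4 first) = λ_4/Σλ = 0.00159236/0.00735717 ≈ 0.2164.

0.2164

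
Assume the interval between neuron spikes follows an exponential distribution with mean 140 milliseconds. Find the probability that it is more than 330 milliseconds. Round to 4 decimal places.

0.0947

The rate is λ = 1/140 = 0.00714286 per millisecond.
P(X > 330) = e^(−λ·330) = e^(−2.3571) ≈ 0.0947.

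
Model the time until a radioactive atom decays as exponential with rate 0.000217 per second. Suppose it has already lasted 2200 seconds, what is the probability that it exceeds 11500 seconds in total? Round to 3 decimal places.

0.133

By the memoryless property, P(X > 2200+9300 | X > 2200) = P(X > 9300).
P(X > 9300) = e^(−2.0181) ≈ 0.133.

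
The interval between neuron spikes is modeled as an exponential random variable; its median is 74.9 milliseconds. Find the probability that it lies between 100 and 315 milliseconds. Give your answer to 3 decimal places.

0.342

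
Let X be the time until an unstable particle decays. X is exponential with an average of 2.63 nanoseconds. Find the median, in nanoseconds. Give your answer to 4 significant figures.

1.823

The rate is λ = 1/2.63 = 0.380228 per nanosecond.
Set 1 − e^(−λt) = 0.5, so t = −ln(0.5)/λ = 0.69315/0.380228 ≈ 1.82298 nanoseconds.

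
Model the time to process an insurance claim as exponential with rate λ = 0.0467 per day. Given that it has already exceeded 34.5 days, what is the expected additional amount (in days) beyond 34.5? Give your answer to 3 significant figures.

21.4

By memorylessness, the remaining amount past any threshold is again Exp(λ) with mean 1/λ = 21.4133 days.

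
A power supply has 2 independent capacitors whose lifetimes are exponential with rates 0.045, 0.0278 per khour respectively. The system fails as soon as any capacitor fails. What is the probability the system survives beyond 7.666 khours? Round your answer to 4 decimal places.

0.5723

The time to first failure is exponential with rate Σλ = 0.045 + 0.0278 = 0.0728.
P(min > 7.666) = e^(−0.0728·7.666) = e^(−0.55808) ≈ 0.5723.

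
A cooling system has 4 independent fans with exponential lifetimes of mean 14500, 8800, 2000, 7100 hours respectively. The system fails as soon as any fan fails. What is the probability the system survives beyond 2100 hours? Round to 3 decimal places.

0.177

The first failure time is exponential with rate Σλ_i = 1/14500 + 1/8800 + 1/2000 + 1/7100 = 0.000823447 per hour.
P(min > 2100) = e^(−0.000823447·2100) = e^(−1.7292) ≈ 0.177.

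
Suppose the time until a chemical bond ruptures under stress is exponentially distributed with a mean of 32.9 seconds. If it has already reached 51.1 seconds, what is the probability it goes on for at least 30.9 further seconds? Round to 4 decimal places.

0.3909

The rate is λ = 1/32.9 = 0.0303951 per second.
By the memoryless property, P(X > 51.1+30.9 | X > 51.1) = P(X > 30.9).
P(X > 30.9) = e^(−0.93921) ≈ 0.3909.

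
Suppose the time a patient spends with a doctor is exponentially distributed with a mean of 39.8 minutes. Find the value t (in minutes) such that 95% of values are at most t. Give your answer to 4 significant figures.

119.2

The rate is λ = 1/39.8 = 0.0251256 per minute.
Set 1 − e^(−λt) = 0.95, so t = −ln(0.05)/λ = 2.9957/0.0251256 ≈ 119.23 minutes.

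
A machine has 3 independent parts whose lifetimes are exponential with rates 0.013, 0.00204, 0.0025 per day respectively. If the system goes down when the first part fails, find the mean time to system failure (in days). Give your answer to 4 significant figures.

The time to first failure is exponential with rate Σλ = 0.013 + 0.00204 + 0.0025 = 0.01754.
E[min] = 1/Σλ = 1/0.01754 = 57.0125 days.

57.01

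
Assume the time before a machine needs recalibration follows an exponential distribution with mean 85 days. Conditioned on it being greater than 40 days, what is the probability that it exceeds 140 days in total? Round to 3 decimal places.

0.308

The rate is λ = 1/85 = 0.0117647 per day.
By the memoryless property, P(X > 40+100 | X > 40) = P(X > 100).
P(X > 100) = e^(−1.1765) ≈ 0.308.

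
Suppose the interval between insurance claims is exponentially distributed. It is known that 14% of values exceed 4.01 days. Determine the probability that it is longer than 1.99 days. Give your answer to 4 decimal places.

0.3769

e^(−λ·4.01) = 0.14 ⇒ λ = −ln(0.14)/4.01 = 0.490302.
P(X > 1.99) = e^(−0.490302·1.99) = e^(−0.9757) ≈ 0.3769.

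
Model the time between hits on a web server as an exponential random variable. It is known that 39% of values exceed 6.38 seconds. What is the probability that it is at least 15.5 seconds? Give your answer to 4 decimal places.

e^(−λ·6.38) = 0.39 ⇒ λ = −ln(0.39)/6.38 = 0.147588.
P(X > 15.5) = e^(−0.147588·15.5) = e^(−2.2876) ≈ 0.1015.

0.1015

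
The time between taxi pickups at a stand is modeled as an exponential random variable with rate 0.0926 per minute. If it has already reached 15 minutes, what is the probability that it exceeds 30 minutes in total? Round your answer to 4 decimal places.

The exponential is memoryless, so the remaining time is again Exp(λ): the condition X > 15 is irrelevant.
P(X > 15) = e^(−1.389) ≈ 0.2493.

0.2493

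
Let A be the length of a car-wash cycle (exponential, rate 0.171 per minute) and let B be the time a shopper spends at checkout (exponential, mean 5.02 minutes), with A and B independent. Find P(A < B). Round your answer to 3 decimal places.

0.462

λ_1 = 0.171, λ_2 = 1/5.02 = 0.199203.
For independent exponentials, P(A < B) = λ_1/(λ_1+λ_2) = 0.171/0.370203 ≈ 0.462.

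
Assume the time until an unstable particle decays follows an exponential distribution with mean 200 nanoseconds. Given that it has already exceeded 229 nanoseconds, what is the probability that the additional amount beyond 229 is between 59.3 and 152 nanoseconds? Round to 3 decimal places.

0.276

The rate is λ = 1/200 = 0.005 per nanosecond.
Memoryless: the residual past 229 is again Exp(λ).
P(59.3 < residual < 152) = e^(−λ·59.3) − e^(−λ·152) = 0.74342 − 0.46767 ≈ 0.276.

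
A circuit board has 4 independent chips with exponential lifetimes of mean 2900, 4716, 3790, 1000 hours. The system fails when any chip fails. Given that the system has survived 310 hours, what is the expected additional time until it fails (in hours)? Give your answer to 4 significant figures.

549.2

First-failure rate Σλ = 1/2900 + 1/4716 + 1/3790 + 1/1000 = 0.00182072.
By memorylessness the expected residual is 1/Σλ = 549.232 hours, regardless of the 310 already elapsed.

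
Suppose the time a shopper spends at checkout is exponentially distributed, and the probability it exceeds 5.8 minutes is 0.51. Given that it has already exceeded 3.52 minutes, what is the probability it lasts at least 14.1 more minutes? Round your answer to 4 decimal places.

0.1946

From e^(−λ·5.8) = 0.51, λ = −ln(0.51)/5.8 = 0.116094.
Memoryless: P(X > 3.52+14.1 | X > 3.52) = P(X > 14.1) = e^(−0.116094·14.1) ≈ 0.1946.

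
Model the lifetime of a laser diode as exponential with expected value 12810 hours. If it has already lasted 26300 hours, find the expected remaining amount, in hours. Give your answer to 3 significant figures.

The rate is λ = 1/12810 = 0.000078064 per hour.
By memorylessness, the remaining amount past any threshold is again Exp(λ) with mean 1/λ = 12810 hours.

12800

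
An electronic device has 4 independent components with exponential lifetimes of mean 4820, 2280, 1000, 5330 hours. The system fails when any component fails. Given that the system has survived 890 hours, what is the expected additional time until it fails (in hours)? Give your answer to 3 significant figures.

545

First-failure rate Σλ = 1/4820 + 1/2280 + 1/1000 + 1/5330 = 0.00183368.
By memorylessness the expected residual is 1/Σλ = 545.351 hours, regardless of the 890 already elapsed.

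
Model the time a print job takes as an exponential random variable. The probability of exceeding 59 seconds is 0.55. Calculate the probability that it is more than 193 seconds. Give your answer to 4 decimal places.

0.1415

e^(−λ·59) = 0.55 ⇒ λ = −ln(0.55)/59 = 0.0101328.
P(X > 193) = e^(−0.0101328·193) = e^(−1.9556) ≈ 0.1415.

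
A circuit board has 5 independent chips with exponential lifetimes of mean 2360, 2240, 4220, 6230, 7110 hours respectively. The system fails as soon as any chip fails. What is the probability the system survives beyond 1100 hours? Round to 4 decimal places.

The first failure time is exponential with rate Σλ_i = 1/2360 + 1/2240 + 1/4220 + 1/6230 + 1/7110 = 0.00140828 per hour.
P(min > 1100) = e^(−0.00140828·1100) = e^(−1.5491) ≈ 0.2124.

0.2124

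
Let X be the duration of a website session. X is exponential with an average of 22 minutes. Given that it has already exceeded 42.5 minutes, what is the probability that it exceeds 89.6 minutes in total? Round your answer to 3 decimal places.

0.118

The rate is λ = 1/22 = 0.0454545 per minute.
By the memoryless property, P(X > 42.5+47.1 | X > 42.5) = P(X > 47.1).
P(X > 47.1) = e^(−2.1409) ≈ 0.118.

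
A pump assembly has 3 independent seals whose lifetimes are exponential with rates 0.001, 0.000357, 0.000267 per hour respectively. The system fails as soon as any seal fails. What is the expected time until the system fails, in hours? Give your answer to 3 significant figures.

616

The time to first failure is exponential with rate Σλ = 0.001 + 0.000357 + 0.000267 = 0.001624.
E[min] = 1/Σλ = 1/0.001624 = 615.764 hours.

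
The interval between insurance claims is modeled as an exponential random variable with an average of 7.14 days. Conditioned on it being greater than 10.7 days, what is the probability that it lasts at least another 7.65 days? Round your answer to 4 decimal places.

The rate is λ = 1/7.14 = 0.140056 per day.
P(X > s+t | X > s) = e^(−λ(s+t))/e^(−λs) = e^(−λt), independent of s = 10.7.
P(X > 7.65) = e^(−1.0714) ≈ 0.3425.

0.3425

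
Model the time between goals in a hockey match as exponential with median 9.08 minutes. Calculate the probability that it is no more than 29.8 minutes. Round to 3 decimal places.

0.897

For an exponential, median = ln(2)/λ, so λ = ln 2 / 9.08 = 0.0763378 per minute.
P(X ≤ 29.8) = 1 − e^(−λ·29.8) = 1 − e^(−2.2749) ≈ 0.897.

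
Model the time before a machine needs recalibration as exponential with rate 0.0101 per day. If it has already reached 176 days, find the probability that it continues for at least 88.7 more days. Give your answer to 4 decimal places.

By the memoryless property, P(X > 176+88.7 | X > 176) = P(X > 88.7).
P(X > 88.7) = e^(−0.89587) ≈ 0.4083.

0.4083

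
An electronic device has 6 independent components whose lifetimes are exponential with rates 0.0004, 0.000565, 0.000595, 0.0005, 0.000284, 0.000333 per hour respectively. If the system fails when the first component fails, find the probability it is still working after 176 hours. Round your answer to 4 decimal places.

0.6243

The time to first failure is exponential with rate Σλ = 0.0004 + 0.000565 + 0.000595 + 0.0005 + 0.000284 + 0.000333 = 0.002677.
P(min > 176) = e^(−0.002677·176) = e^(−0.47115) ≈ 0.6243.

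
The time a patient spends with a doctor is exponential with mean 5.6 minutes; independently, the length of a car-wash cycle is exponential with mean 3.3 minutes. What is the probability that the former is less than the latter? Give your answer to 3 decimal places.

0.371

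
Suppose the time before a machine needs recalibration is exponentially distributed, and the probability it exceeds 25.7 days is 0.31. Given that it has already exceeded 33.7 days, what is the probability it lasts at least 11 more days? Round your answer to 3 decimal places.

0.606

From e^(−λ·25.7) = 0.31, λ = −ln(0.31)/25.7 = 0.0455713.
Memoryless: P(X > 33.7+11 | X > 33.7) = P(X > 11) = e^(−0.0455713·11) ≈ 0.606.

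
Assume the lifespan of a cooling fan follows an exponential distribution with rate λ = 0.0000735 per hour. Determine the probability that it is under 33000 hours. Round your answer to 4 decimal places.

P(X ≤ 33000) = 1 − e^(−λ·33000) = 1 − e^(−2.4255) ≈ 0.9116.

0.9116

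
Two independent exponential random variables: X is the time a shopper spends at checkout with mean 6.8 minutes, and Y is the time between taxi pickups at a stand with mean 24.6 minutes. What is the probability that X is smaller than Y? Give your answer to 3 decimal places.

0.783

λ_1 = 1/6.8 = 0.147059, λ_2 = 1/24.6 = 0.0406504.
For independent exponentials, P(X < Y) = λ_1/(λ_1+λ_2) = 0.147059/0.187709 ≈ 0.783.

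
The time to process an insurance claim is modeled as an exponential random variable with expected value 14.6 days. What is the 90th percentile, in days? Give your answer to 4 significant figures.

The rate is λ = 1/14.6 = 0.0684932 per day.
Set 1 − e^(−λt) = 0.9, so t = −ln(0.1)/λ = 2.3026/0.0684932 ≈ 33.6177 days.

33.62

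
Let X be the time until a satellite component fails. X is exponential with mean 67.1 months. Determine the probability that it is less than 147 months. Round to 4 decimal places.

The rate is λ = 1/67.1 = 0.0149031 per month.
P(X ≤ 147) = 1 − e^(−λ·147) = 1 − e^(−2.1908) ≈ 0.8882.

0.8882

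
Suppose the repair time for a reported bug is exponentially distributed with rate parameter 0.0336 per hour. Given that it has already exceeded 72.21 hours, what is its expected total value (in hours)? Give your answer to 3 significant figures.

102

By memorylessness, E[X | X > 72.21] = 72.21 + 1/λ = 72.21 + 29.7619 = 101.972 hours.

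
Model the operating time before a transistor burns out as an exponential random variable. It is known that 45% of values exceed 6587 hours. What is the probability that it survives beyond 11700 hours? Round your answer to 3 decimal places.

e^(−λ·6587) = 0.45 ⇒ λ = −ln(0.45)/6587 = 0.000121225.
P(X > 11700) = e^(−0.000121225·11700) = e^(−1.4183) ≈ 0.242.

0.242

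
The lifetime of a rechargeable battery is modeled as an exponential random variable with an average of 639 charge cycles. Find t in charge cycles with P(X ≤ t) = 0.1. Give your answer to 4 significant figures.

67.33

The rate is λ = 1/639 = 0.00156495 per charge cycle.
Set 1 − e^(−λt) = 0.1, so t = −ln(0.9)/λ = 0.10536/0.00156495 ≈ 67.3254 charge cycles.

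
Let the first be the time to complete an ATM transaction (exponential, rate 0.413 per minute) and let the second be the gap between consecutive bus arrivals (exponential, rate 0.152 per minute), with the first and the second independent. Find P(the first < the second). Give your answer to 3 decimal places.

0.731

λ_1 = 0.413, λ_2 = 0.152.
For independent exponentials, P(the first < the second) = λ_1/(λ_1+λ_2) = 0.413/0.565 ≈ 0.731.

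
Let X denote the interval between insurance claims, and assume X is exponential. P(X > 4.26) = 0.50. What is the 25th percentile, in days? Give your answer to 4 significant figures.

1.768

e^(−λ·4.26) = 0.50 ⇒ λ = −ln(0.50)/4.26 = 0.162711.
25th percentile: 1 − e^(−λt) = 0.25, t = −ln(0.75)/λ = 1.76806 days.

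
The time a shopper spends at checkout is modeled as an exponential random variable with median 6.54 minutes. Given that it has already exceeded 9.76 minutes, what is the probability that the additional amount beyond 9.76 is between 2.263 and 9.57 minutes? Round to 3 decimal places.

0.424

For an exponential, median = ln(2)/λ, so λ = ln 2 / 6.54 = 0.105986 per minute.
Memoryless: the residual past 9.76 is again Exp(λ).
P(2.263 < residual < 9.57) = e^(−λ·2.263) − e^(−λ·9.57) = 0.78675 − 0.36266 ≈ 0.424.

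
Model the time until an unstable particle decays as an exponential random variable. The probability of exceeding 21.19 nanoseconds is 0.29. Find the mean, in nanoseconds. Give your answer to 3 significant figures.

e^(−λ·21.19) = 0.29 ⇒ λ = −ln(0.29)/21.19 = 0.0584179.
Mean = 1/λ = 17.1181 nanoseconds.

17.1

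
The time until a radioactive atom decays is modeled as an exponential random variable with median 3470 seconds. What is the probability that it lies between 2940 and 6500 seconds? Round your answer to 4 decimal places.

0.2829

For an exponential, median = ln(2)/λ, so λ = ln 2 / 3470 = 0.000199754 per second.
P(2940 < X < 6500) = e^(−λ·2940) − e^(−λ·6500) = 0.55584 − 0.27297 ≈ 0.2829.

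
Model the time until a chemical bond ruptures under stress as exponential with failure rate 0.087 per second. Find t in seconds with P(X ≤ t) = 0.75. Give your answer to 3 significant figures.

Set 1 − e^(−λt) = 0.75, so t = −ln(0.25)/λ = 1.3863/0.087 ≈ 15.9344 seconds.

15.9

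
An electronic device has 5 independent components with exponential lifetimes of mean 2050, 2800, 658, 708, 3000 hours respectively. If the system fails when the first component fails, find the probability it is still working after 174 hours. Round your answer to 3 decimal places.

The first failure time is exponential with rate Σλ_i = 1/2050 + 1/2800 + 1/658 + 1/708 + 1/3000 = 0.00411047 per hour.
P(min > 174) = e^(−0.00411047·174) = e^(−0.71522) ≈ 0.489.

0.489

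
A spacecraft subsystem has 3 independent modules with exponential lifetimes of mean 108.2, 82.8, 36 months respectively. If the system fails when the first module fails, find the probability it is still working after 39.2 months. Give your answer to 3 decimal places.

The first failure time is exponential with rate Σλ_i = 1/108.2 + 1/82.8 + 1/36 = 0.0490972 per month.
P(min > 39.2) = e^(−0.0490972·39.2) = e^(−1.9246) ≈ 0.146.

0.146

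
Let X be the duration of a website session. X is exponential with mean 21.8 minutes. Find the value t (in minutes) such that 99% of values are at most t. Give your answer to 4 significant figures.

100.4

The rate is λ = 1/21.8 = 0.0458716 per minute.
Set 1 − e^(−λt) = 0.99, so t = −ln(0.01)/λ = 4.6052/0.0458716 ≈ 100.393 minutes.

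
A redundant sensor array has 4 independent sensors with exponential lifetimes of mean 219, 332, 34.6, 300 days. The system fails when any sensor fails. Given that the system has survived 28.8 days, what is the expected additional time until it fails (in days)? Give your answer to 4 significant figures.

25.12

First-failure rate Σλ = 1/219 + 1/332 + 1/34.6 + 1/300 = 0.0398133.
By memorylessness the expected residual is 1/Σλ = 25.1172 days, regardless of the 28.8 already elapsed.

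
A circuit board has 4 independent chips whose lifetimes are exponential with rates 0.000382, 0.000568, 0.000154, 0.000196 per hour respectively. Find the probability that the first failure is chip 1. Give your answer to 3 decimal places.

The time to first failure is exponential with rate Σλ = 0.000382 + 0.000568 + 0.000154 + 0.000196 = 0.0013.
P(chip 1 first) = λ_1/Σλ = 0.000382/0.0013 ≈ 0.294.

0.294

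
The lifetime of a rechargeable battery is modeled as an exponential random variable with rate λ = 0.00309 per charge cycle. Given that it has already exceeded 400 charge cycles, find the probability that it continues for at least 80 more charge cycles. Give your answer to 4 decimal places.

0.7810

By the memoryless property, P(X > 400+80 | X > 400) = P(X > 80).
P(X > 80) = e^(−0.2472) ≈ 0.7810.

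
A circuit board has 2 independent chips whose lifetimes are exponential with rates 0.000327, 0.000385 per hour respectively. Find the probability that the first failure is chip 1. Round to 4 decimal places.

0.4593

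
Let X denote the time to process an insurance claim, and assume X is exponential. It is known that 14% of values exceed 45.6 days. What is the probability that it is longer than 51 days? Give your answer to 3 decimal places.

0.111

e^(−λ·45.6) = 0.14 ⇒ λ = −ln(0.14)/45.6 = 0.0431165.
P(X > 51) = e^(−0.0431165·51) = e^(−2.1989) ≈ 0.111.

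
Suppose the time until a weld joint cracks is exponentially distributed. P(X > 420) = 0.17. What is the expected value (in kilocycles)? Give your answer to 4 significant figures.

237.0

e^(−λ·420) = 0.17 ⇒ λ = −ln(0.17)/420 = 0.00421894.
Mean = 1/λ = 237.026 kilocycles.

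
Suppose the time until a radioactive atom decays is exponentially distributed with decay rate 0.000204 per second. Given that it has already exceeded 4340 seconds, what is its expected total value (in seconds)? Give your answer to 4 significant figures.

9242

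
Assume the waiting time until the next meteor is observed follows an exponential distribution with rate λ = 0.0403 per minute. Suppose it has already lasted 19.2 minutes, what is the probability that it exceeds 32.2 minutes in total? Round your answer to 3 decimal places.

0.592

By the memoryless property, P(X > 19.2+13 | X > 19.2) = P(X > 13).
P(X > 13) = e^(−0.5239) ≈ 0.592.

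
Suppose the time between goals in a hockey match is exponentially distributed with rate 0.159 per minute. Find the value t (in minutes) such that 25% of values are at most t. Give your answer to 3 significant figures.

Set 1 − e^(−λt) = 0.25, so t = −ln(0.75)/λ = 0.28768/0.159 ≈ 1.80932 minutes.

1.81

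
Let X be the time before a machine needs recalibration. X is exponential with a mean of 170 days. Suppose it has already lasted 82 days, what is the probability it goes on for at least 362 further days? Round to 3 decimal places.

0.119

The rate is λ = 1/170 = 0.00588235 per day.
P(X > s+t | X > s) = e^(−λ(s+t))/e^(−λs) = e^(−λt), independent of s = 82.
P(X > 362) = e^(−2.1294) ≈ 0.119.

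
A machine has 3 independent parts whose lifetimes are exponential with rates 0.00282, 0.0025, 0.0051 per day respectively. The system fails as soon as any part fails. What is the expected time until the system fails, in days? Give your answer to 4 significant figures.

The time to first failure is exponential with rate Σλ = 0.00282 + 0.0025 + 0.0051 = 0.01042.
E[min] = 1/Σλ = 1/0.01042 = 95.9693 days.

95.97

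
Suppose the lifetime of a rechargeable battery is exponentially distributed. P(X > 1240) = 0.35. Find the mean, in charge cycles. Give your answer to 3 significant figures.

e^(−λ·1240) = 0.35 ⇒ λ = −ln(0.35)/1240 = 0.000846631.
Mean = 1/λ = 1181.15 charge cycles.

1180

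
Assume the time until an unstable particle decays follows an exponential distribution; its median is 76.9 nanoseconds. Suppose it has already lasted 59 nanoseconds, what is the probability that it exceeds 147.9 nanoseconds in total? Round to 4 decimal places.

For an exponential, median = ln(2)/λ, so λ = ln 2 / 76.9 = 0.00901362 per nanosecond.
The exponential is memoryless, so the remaining time is again Exp(λ): the condition X > 59 is irrelevant.
P(X > 88.9) = e^(−0.80131) ≈ 0.4487.

0.4487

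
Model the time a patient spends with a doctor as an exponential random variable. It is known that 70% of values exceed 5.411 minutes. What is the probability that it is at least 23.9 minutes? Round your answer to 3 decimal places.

0.207

e^(−λ·5.411) = 0.70 ⇒ λ = −ln(0.70)/5.411 = 0.0659166.
P(X > 23.9) = e^(−0.0659166·23.9) = e^(−1.5754) ≈ 0.207.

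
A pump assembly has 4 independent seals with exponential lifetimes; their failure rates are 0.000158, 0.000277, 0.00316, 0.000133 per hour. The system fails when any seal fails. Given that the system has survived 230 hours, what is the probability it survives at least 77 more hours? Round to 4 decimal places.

0.7505

Time to first failure ~ Exp(Σλ) with Σλ = 0.003728.
By memorylessness, P(T > 230+77 | T > 230) = P(T > 77) = e^(−0.003728·77) ≈ 0.7505.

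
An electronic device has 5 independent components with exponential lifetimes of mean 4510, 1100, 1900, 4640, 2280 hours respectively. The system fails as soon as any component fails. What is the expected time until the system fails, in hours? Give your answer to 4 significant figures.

The first failure time is exponential with rate Σλ_i = 1/4510 + 1/1100 + 1/1900 + 1/4640 + 1/2280 = 0.00231125 per hour.
E[min] = 1/Σλ = 1/0.00231125 = 432.666 hours.

432.7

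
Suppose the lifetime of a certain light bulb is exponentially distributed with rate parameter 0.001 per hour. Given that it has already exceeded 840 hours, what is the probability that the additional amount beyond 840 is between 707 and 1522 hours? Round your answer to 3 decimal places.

0.275

Memoryless: the residual past 840 is again Exp(λ).
P(707 < residual < 1522) = e^(−λ·707) − e^(−λ·1522) = 0.49312 − 0.21827 ≈ 0.275.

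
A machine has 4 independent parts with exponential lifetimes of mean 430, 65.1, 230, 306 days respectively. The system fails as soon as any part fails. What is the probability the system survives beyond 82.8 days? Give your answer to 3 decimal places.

0.123

The first failure time is exponential with rate Σλ_i = 1/430 + 1/65.1 + 1/230 + 1/306 = 0.0253024 per day.
P(min > 82.8) = e^(−0.0253024·82.8) = e^(−2.095) ≈ 0.123.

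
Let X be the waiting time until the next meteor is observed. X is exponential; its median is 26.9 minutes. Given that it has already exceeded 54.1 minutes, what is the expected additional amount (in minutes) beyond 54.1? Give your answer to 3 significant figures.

38.8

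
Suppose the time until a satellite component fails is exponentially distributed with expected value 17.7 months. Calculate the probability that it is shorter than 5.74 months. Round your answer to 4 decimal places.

0.2770

The rate is λ = 1/17.7 = 0.0564972 per month.
P(X ≤ 5.74) = 1 − e^(−λ·5.74) = 1 − e^(−0.32429) ≈ 0.2770.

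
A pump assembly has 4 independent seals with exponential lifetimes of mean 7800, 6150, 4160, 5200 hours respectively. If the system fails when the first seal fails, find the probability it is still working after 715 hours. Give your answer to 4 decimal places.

0.5961

The first failure time is exponential with rate Σλ_i = 1/7800 + 1/6150 + 1/4160 + 1/5200 = 0.000723499 per hour.
P(min > 715) = e^(−0.000723499·715) = e^(−0.5173) ≈ 0.5961.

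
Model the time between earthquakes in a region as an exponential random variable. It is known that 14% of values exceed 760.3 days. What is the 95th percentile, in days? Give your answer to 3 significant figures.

e^(−λ·760.3) = 0.14 ⇒ λ = −ln(0.14)/760.3 = 0.00258597.
95th percentile: 1 − e^(−λt) = 0.95, t = −ln(0.05)/λ = 1158.46 days.

1160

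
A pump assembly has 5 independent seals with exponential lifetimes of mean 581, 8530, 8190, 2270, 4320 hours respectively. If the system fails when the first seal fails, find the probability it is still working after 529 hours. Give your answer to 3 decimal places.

0.248

The first failure time is exponential with rate Σλ_i = 1/581 + 1/8530 + 1/8190 + 1/2270 + 1/4320 = 0.00263251 per hour.
P(min > 529) = e^(−0.00263251·529) = e^(−1.3926) ≈ 0.248.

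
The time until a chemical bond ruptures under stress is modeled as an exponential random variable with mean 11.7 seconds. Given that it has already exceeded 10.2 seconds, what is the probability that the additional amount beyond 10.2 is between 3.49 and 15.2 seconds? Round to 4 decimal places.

The rate is λ = 1/11.7 = 0.0854701 per second.
Memoryless: the residual past 10.2 is again Exp(λ).
P(3.49 < residual < 15.2) = e^(−λ·3.49) − e^(−λ·15.2) = 0.74209 − 0.27276 ≈ 0.4693.

0.4693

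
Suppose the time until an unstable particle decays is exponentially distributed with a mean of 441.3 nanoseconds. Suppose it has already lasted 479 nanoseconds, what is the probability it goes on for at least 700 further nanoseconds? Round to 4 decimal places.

0.2047

The rate is λ = 1/441.3 = 0.00226603 per nanosecond.
P(X > s+t | X > s) = e^(−λ(s+t))/e^(−λs) = e^(−λt), independent of s = 479.
P(X > 700) = e^(−1.5862) ≈ 0.2047.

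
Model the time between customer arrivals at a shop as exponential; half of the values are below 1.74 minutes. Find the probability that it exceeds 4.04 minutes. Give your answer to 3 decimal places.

For an exponential, median = ln(2)/λ, so λ = ln 2 / 1.74 = 0.39836 per minute.
P(X > 4.04) = e^(−λ·4.04) = e^(−1.6094) ≈ 0.200.

0.200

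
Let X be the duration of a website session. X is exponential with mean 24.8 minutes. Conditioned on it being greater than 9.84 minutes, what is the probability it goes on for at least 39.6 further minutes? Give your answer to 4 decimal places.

0.2025

The rate is λ = 1/24.8 = 0.0403226 per minute.
The exponential is memoryless, so the remaining time is again Exp(λ): the condition X > 9.84 is irrelevant.
P(X > 39.6) = e^(−1.5968) ≈ 0.2025.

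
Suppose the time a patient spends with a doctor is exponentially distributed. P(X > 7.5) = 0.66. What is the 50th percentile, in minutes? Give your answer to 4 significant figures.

12.51

e^(−λ·7.5) = 0.66 ⇒ λ = −ln(0.66)/7.5 = 0.0554021.
50th percentile: 1 − e^(−λt) = 0.5, t = −ln(0.5)/λ = 12.5112 minutes.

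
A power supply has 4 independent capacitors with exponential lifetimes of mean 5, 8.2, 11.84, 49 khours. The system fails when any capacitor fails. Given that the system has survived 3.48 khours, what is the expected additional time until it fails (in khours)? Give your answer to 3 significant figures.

First-failure rate Σλ = 1/5 + 1/8.2 + 1/11.84 + 1/49 = 0.426819.
By memorylessness the expected residual is 1/Σλ = 2.34291 khours, regardless of the 3.48 already elapsed.

2.34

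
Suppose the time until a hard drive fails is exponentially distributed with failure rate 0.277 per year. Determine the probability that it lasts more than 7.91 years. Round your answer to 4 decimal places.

0.1118

P(X > 7.91) = e^(−λ·7.91) = e^(−2.1911) ≈ 0.1118.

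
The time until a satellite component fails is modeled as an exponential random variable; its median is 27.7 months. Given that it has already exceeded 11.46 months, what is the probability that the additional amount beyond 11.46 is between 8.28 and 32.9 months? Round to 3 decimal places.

0.374

For an exponential, median = ln(2)/λ, so λ = ln 2 / 27.7 = 0.0250234 per month.
Memoryless: the residual past 11.46 is again Exp(λ).
P(8.28 < residual < 32.9) = e^(−λ·8.28) − e^(−λ·32.9) = 0.81286 − 0.43899 ≈ 0.374.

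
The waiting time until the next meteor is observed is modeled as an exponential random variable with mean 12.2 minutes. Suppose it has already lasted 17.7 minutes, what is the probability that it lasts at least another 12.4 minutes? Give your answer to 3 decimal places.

The rate is λ = 1/12.2 = 0.0819672 per minute.
P(X > s+t | X > s) = e^(−λ(s+t))/e^(−λs) = e^(−λt), independent of s = 17.7.
P(X > 12.4) = e^(−1.0164) ≈ 0.362.

0.362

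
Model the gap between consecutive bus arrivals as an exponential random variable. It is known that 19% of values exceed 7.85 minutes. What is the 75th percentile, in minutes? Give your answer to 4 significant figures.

e^(−λ·7.85) = 0.19 ⇒ λ = −ln(0.19)/7.85 = 0.211558.
75th percentile: 1 − e^(−λt) = 0.75, t = −ln(0.25)/λ = 6.55278 minutes.

6.553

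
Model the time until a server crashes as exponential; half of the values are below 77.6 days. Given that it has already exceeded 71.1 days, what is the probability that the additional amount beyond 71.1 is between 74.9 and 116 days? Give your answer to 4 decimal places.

0.1574

For an exponential, median = ln(2)/λ, so λ = ln 2 / 77.6 = 0.00893231 per day.
Memoryless: the residual past 71.1 is again Exp(λ).
P(74.9 < residual < 116) = e^(−λ·74.9) − e^(−λ·116) = 0.51221 − 0.35482 ≈ 0.1574.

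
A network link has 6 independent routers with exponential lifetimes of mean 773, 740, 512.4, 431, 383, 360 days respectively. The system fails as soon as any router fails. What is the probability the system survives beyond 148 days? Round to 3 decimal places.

The first failure time is exponential with rate Σλ_i = 1/773 + 1/740 + 1/512.4 + 1/431 + 1/383 + 1/360 = 0.0123055 per day.
P(min > 148) = e^(−0.0123055·148) = e^(−1.8212) ≈ 0.162.

0.162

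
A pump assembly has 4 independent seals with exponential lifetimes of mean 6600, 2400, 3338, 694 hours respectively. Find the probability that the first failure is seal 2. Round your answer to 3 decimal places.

Rates: λ_i = 1/mean_i → 0.000151515, 0.000416667, 0.000299581, 0.00144092; Σλ = 0.00230868.
P(seal 2 first) = λ_2/Σλ = 0.000416667/0.00230868 ≈ 0.180.

0.180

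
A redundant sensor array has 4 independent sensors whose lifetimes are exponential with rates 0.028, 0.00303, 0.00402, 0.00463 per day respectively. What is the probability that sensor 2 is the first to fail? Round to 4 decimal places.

The time to first failure is exponential with rate Σλ = 0.028 + 0.00303 + 0.00402 + 0.00463 = 0.03968.
P(sensor 2 first) = λ_2/Σλ = 0.00303/0.03968 ≈ 0.0764.

0.0764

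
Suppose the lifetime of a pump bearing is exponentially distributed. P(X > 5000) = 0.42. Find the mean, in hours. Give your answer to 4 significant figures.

e^(−λ·5000) = 0.42 ⇒ λ = −ln(0.42)/5000 = 0.0001735.
Mean = 1/λ = 5763.68 hours.

5764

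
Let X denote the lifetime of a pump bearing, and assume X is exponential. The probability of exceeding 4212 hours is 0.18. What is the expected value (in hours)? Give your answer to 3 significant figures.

e^(−λ·4212) = 0.18 ⇒ λ = −ln(0.18)/4212 = 0.000407122.
Mean = 1/λ = 2456.27 hours.

2460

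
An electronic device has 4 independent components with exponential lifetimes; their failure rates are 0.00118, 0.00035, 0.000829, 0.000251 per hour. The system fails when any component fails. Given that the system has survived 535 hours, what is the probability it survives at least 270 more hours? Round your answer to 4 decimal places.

0.4943

Time to first failure ~ Exp(Σλ) with Σλ = 0.00261.
By memorylessness, P(T > 535+270 | T > 535) = P(T > 270) = e^(−0.00261·270) ≈ 0.4943.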